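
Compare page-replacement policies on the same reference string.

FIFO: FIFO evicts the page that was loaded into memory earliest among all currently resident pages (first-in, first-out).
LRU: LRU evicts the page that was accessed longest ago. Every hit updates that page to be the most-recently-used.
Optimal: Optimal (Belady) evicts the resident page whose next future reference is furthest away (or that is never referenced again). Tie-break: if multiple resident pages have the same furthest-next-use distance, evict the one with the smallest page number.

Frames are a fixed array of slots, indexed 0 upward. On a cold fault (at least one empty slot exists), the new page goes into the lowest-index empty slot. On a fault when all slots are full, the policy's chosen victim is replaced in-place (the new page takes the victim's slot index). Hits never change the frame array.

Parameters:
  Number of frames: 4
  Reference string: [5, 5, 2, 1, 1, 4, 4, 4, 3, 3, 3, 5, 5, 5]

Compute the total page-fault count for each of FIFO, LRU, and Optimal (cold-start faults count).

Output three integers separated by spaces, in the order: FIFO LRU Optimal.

Answer: 6 6 5

Derivation:
--- FIFO ---
  step 0: ref 5 -> FAULT, frames=[5,-,-,-] (faults so far: 1)
  step 1: ref 5 -> HIT, frames=[5,-,-,-] (faults so far: 1)
  step 2: ref 2 -> FAULT, frames=[5,2,-,-] (faults so far: 2)
  step 3: ref 1 -> FAULT, frames=[5,2,1,-] (faults so far: 3)
  step 4: ref 1 -> HIT, frames=[5,2,1,-] (faults so far: 3)
  step 5: ref 4 -> FAULT, frames=[5,2,1,4] (faults so far: 4)
  step 6: ref 4 -> HIT, frames=[5,2,1,4] (faults so far: 4)
  step 7: ref 4 -> HIT, frames=[5,2,1,4] (faults so far: 4)
  step 8: ref 3 -> FAULT, evict 5, frames=[3,2,1,4] (faults so far: 5)
  step 9: ref 3 -> HIT, frames=[3,2,1,4] (faults so far: 5)
  step 10: ref 3 -> HIT, frames=[3,2,1,4] (faults so far: 5)
  step 11: ref 5 -> FAULT, evict 2, frames=[3,5,1,4] (faults so far: 6)
  step 12: ref 5 -> HIT, frames=[3,5,1,4] (faults so far: 6)
  step 13: ref 5 -> HIT, frames=[3,5,1,4] (faults so far: 6)
  FIFO total faults: 6
--- LRU ---
  step 0: ref 5 -> FAULT, frames=[5,-,-,-] (faults so far: 1)
  step 1: ref 5 -> HIT, frames=[5,-,-,-] (faults so far: 1)
  step 2: ref 2 -> FAULT, frames=[5,2,-,-] (faults so far: 2)
  step 3: ref 1 -> FAULT, frames=[5,2,1,-] (faults so far: 3)
  step 4: ref 1 -> HIT, frames=[5,2,1,-] (faults so far: 3)
  step 5: ref 4 -> FAULT, frames=[5,2,1,4] (faults so far: 4)
  step 6: ref 4 -> HIT, frames=[5,2,1,4] (faults so far: 4)
  step 7: ref 4 -> HIT, frames=[5,2,1,4] (faults so far: 4)
  step 8: ref 3 -> FAULT, evict 5, frames=[3,2,1,4] (faults so far: 5)
  step 9: ref 3 -> HIT, frames=[3,2,1,4] (faults so far: 5)
  step 10: ref 3 -> HIT, frames=[3,2,1,4] (faults so far: 5)
  step 11: ref 5 -> FAULT, evict 2, frames=[3,5,1,4] (faults so far: 6)
  step 12: ref 5 -> HIT, frames=[3,5,1,4] (faults so far: 6)
  step 13: ref 5 -> HIT, frames=[3,5,1,4] (faults so far: 6)
  LRU total faults: 6
--- Optimal ---
  step 0: ref 5 -> FAULT, frames=[5,-,-,-] (faults so far: 1)
  step 1: ref 5 -> HIT, frames=[5,-,-,-] (faults so far: 1)
  step 2: ref 2 -> FAULT, frames=[5,2,-,-] (faults so far: 2)
  step 3: ref 1 -> FAULT, frames=[5,2,1,-] (faults so far: 3)
  step 4: ref 1 -> HIT, frames=[5,2,1,-] (faults so far: 3)
  step 5: ref 4 -> FAULT, frames=[5,2,1,4] (faults so far: 4)
  step 6: ref 4 -> HIT, frames=[5,2,1,4] (faults so far: 4)
  step 7: ref 4 -> HIT, frames=[5,2,1,4] (faults so far: 4)
  step 8: ref 3 -> FAULT, evict 1, frames=[5,2,3,4] (faults so far: 5)
  step 9: ref 3 -> HIT, frames=[5,2,3,4] (faults so far: 5)
  step 10: ref 3 -> HIT, frames=[5,2,3,4] (faults so far: 5)
  step 11: ref 5 -> HIT, frames=[5,2,3,4] (faults so far: 5)
  step 12: ref 5 -> HIT, frames=[5,2,3,4] (faults so far: 5)
  step 13: ref 5 -> HIT, frames=[5,2,3,4] (faults so far: 5)
  Optimal total faults: 5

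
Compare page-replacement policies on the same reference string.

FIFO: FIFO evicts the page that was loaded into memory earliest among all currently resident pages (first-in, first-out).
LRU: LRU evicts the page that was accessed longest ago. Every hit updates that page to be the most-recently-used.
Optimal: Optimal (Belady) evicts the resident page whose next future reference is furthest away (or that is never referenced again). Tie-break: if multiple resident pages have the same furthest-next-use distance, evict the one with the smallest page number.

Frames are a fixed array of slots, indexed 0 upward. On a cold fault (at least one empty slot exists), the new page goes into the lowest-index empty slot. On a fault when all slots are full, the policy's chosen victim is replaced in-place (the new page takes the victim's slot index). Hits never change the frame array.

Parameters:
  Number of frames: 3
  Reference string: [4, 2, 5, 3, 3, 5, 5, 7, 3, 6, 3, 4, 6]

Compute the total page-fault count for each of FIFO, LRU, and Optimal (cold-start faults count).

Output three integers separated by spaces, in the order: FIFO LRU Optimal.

Answer: 7 7 6

Derivation:
--- FIFO ---
  step 0: ref 4 -> FAULT, frames=[4,-,-] (faults so far: 1)
  step 1: ref 2 -> FAULT, frames=[4,2,-] (faults so far: 2)
  step 2: ref 5 -> FAULT, frames=[4,2,5] (faults so far: 3)
  step 3: ref 3 -> FAULT, evict 4, frames=[3,2,5] (faults so far: 4)
  step 4: ref 3 -> HIT, frames=[3,2,5] (faults so far: 4)
  step 5: ref 5 -> HIT, frames=[3,2,5] (faults so far: 4)
  step 6: ref 5 -> HIT, frames=[3,2,5] (faults so far: 4)
  step 7: ref 7 -> FAULT, evict 2, frames=[3,7,5] (faults so far: 5)
  step 8: ref 3 -> HIT, frames=[3,7,5] (faults so far: 5)
  step 9: ref 6 -> FAULT, evict 5, frames=[3,7,6] (faults so far: 6)
  step 10: ref 3 -> HIT, frames=[3,7,6] (faults so far: 6)
  step 11: ref 4 -> FAULT, evict 3, frames=[4,7,6] (faults so far: 7)
  step 12: ref 6 -> HIT, frames=[4,7,6] (faults so far: 7)
  FIFO total faults: 7
--- LRU ---
  step 0: ref 4 -> FAULT, frames=[4,-,-] (faults so far: 1)
  step 1: ref 2 -> FAULT, frames=[4,2,-] (faults so far: 2)
  step 2: ref 5 -> FAULT, frames=[4,2,5] (faults so far: 3)
  step 3: ref 3 -> FAULT, evict 4, frames=[3,2,5] (faults so far: 4)
  step 4: ref 3 -> HIT, frames=[3,2,5] (faults so far: 4)
  step 5: ref 5 -> HIT, frames=[3,2,5] (faults so far: 4)
  step 6: ref 5 -> HIT, frames=[3,2,5] (faults so far: 4)
  step 7: ref 7 -> FAULT, evict 2, frames=[3,7,5] (faults so far: 5)
  step 8: ref 3 -> HIT, frames=[3,7,5] (faults so far: 5)
  step 9: ref 6 -> FAULT, evict 5, frames=[3,7,6] (faults so far: 6)
  step 10: ref 3 -> HIT, frames=[3,7,6] (faults so far: 6)
  step 11: ref 4 -> FAULT, evict 7, frames=[3,4,6] (faults so far: 7)
  step 12: ref 6 -> HIT, frames=[3,4,6] (faults so far: 7)
  LRU total faults: 7
--- Optimal ---
  step 0: ref 4 -> FAULT, frames=[4,-,-] (faults so far: 1)
  step 1: ref 2 -> FAULT, frames=[4,2,-] (faults so far: 2)
  step 2: ref 5 -> FAULT, frames=[4,2,5] (faults so far: 3)
  step 3: ref 3 -> FAULT, evict 2, frames=[4,3,5] (faults so far: 4)
  step 4: ref 3 -> HIT, frames=[4,3,5] (faults so far: 4)
  step 5: ref 5 -> HIT, frames=[4,3,5] (faults so far: 4)
  step 6: ref 5 -> HIT, frames=[4,3,5] (faults so far: 4)
  step 7: ref 7 -> FAULT, evict 5, frames=[4,3,7] (faults so far: 5)
  step 8: ref 3 -> HIT, frames=[4,3,7] (faults so far: 5)
  step 9: ref 6 -> FAULT, evict 7, frames=[4,3,6] (faults so far: 6)
  step 10: ref 3 -> HIT, frames=[4,3,6] (faults so far: 6)
  step 11: ref 4 -> HIT, frames=[4,3,6] (faults so far: 6)
  step 12: ref 6 -> HIT, frames=[4,3,6] (faults so far: 6)
  Optimal total faults: 6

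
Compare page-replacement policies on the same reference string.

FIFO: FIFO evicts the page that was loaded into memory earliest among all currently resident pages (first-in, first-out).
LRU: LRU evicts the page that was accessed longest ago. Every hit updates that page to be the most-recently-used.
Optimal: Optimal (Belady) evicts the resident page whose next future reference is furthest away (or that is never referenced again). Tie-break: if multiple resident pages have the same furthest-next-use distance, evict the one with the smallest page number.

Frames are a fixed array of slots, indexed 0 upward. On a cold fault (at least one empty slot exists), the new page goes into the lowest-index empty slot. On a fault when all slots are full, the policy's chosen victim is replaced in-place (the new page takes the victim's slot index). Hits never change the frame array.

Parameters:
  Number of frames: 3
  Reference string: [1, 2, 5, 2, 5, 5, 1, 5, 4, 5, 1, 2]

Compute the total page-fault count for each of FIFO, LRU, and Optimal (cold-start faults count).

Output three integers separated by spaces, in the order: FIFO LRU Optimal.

Answer: 6 5 5

Derivation:
--- FIFO ---
  step 0: ref 1 -> FAULT, frames=[1,-,-] (faults so far: 1)
  step 1: ref 2 -> FAULT, frames=[1,2,-] (faults so far: 2)
  step 2: ref 5 -> FAULT, frames=[1,2,5] (faults so far: 3)
  step 3: ref 2 -> HIT, frames=[1,2,5] (faults so far: 3)
  step 4: ref 5 -> HIT, frames=[1,2,5] (faults so far: 3)
  step 5: ref 5 -> HIT, frames=[1,2,5] (faults so far: 3)
  step 6: ref 1 -> HIT, frames=[1,2,5] (faults so far: 3)
  step 7: ref 5 -> HIT, frames=[1,2,5] (faults so far: 3)
  step 8: ref 4 -> FAULT, evict 1, frames=[4,2,5] (faults so far: 4)
  step 9: ref 5 -> HIT, frames=[4,2,5] (faults so far: 4)
  step 10: ref 1 -> FAULT, evict 2, frames=[4,1,5] (faults so far: 5)
  step 11: ref 2 -> FAULT, evict 5, frames=[4,1,2] (faults so far: 6)
  FIFO total faults: 6
--- LRU ---
  step 0: ref 1 -> FAULT, frames=[1,-,-] (faults so far: 1)
  step 1: ref 2 -> FAULT, frames=[1,2,-] (faults so far: 2)
  step 2: ref 5 -> FAULT, frames=[1,2,5] (faults so far: 3)
  step 3: ref 2 -> HIT, frames=[1,2,5] (faults so far: 3)
  step 4: ref 5 -> HIT, frames=[1,2,5] (faults so far: 3)
  step 5: ref 5 -> HIT, frames=[1,2,5] (faults so far: 3)
  step 6: ref 1 -> HIT, frames=[1,2,5] (faults so far: 3)
  step 7: ref 5 -> HIT, frames=[1,2,5] (faults so far: 3)
  step 8: ref 4 -> FAULT, evict 2, frames=[1,4,5] (faults so far: 4)
  step 9: ref 5 -> HIT, frames=[1,4,5] (faults so far: 4)
  step 10: ref 1 -> HIT, frames=[1,4,5] (faults so far: 4)
  step 11: ref 2 -> FAULT, evict 4, frames=[1,2,5] (faults so far: 5)
  LRU total faults: 5
--- Optimal ---
  step 0: ref 1 -> FAULT, frames=[1,-,-] (faults so far: 1)
  step 1: ref 2 -> FAULT, frames=[1,2,-] (faults so far: 2)
  step 2: ref 5 -> FAULT, frames=[1,2,5] (faults so far: 3)
  step 3: ref 2 -> HIT, frames=[1,2,5] (faults so far: 3)
  step 4: ref 5 -> HIT, frames=[1,2,5] (faults so far: 3)
  step 5: ref 5 -> HIT, frames=[1,2,5] (faults so far: 3)
  step 6: ref 1 -> HIT, frames=[1,2,5] (faults so far: 3)
  step 7: ref 5 -> HIT, frames=[1,2,5] (faults so far: 3)
  step 8: ref 4 -> FAULT, evict 2, frames=[1,4,5] (faults so far: 4)
  step 9: ref 5 -> HIT, frames=[1,4,5] (faults so far: 4)
  step 10: ref 1 -> HIT, frames=[1,4,5] (faults so far: 4)
  step 11: ref 2 -> FAULT, evict 1, frames=[2,4,5] (faults so far: 5)
  Optimal total faults: 5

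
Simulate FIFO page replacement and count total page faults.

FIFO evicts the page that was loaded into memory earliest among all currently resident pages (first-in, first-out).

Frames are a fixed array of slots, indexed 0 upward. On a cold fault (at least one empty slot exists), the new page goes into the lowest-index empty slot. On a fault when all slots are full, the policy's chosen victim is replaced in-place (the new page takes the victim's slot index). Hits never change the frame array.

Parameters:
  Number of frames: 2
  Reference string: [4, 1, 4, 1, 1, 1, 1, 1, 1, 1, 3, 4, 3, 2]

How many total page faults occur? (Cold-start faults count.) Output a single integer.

Answer: 5

Derivation:
Step 0: ref 4 → FAULT, frames=[4,-]
Step 1: ref 1 → FAULT, frames=[4,1]
Step 2: ref 4 → HIT, frames=[4,1]
Step 3: ref 1 → HIT, frames=[4,1]
Step 4: ref 1 → HIT, frames=[4,1]
Step 5: ref 1 → HIT, frames=[4,1]
Step 6: ref 1 → HIT, frames=[4,1]
Step 7: ref 1 → HIT, frames=[4,1]
Step 8: ref 1 → HIT, frames=[4,1]
Step 9: ref 1 → HIT, frames=[4,1]
Step 10: ref 3 → FAULT (evict 4), frames=[3,1]
Step 11: ref 4 → FAULT (evict 1), frames=[3,4]
Step 12: ref 3 → HIT, frames=[3,4]
Step 13: ref 2 → FAULT (evict 3), frames=[2,4]
Total faults: 5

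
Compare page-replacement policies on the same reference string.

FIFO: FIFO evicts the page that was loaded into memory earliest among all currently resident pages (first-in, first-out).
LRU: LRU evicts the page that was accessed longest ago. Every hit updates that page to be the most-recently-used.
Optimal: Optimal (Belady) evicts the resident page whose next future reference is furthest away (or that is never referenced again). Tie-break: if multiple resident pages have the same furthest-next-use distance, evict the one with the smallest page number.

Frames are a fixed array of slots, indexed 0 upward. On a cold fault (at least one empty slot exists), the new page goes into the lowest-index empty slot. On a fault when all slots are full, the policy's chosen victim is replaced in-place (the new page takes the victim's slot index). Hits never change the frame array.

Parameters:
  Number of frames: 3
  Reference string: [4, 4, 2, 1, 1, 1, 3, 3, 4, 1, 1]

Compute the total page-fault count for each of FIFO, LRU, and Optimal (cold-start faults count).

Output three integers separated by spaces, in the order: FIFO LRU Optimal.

Answer: 5 5 4

Derivation:
--- FIFO ---
  step 0: ref 4 -> FAULT, frames=[4,-,-] (faults so far: 1)
  step 1: ref 4 -> HIT, frames=[4,-,-] (faults so far: 1)
  step 2: ref 2 -> FAULT, frames=[4,2,-] (faults so far: 2)
  step 3: ref 1 -> FAULT, frames=[4,2,1] (faults so far: 3)
  step 4: ref 1 -> HIT, frames=[4,2,1] (faults so far: 3)
  step 5: ref 1 -> HIT, frames=[4,2,1] (faults so far: 3)
  step 6: ref 3 -> FAULT, evict 4, frames=[3,2,1] (faults so far: 4)
  step 7: ref 3 -> HIT, frames=[3,2,1] (faults so far: 4)
  step 8: ref 4 -> FAULT, evict 2, frames=[3,4,1] (faults so far: 5)
  step 9: ref 1 -> HIT, frames=[3,4,1] (faults so far: 5)
  step 10: ref 1 -> HIT, frames=[3,4,1] (faults so far: 5)
  FIFO total faults: 5
--- LRU ---
  step 0: ref 4 -> FAULT, frames=[4,-,-] (faults so far: 1)
  step 1: ref 4 -> HIT, frames=[4,-,-] (faults so far: 1)
  step 2: ref 2 -> FAULT, frames=[4,2,-] (faults so far: 2)
  step 3: ref 1 -> FAULT, frames=[4,2,1] (faults so far: 3)
  step 4: ref 1 -> HIT, frames=[4,2,1] (faults so far: 3)
  step 5: ref 1 -> HIT, frames=[4,2,1] (faults so far: 3)
  step 6: ref 3 -> FAULT, evict 4, frames=[3,2,1] (faults so far: 4)
  step 7: ref 3 -> HIT, frames=[3,2,1] (faults so far: 4)
  step 8: ref 4 -> FAULT, evict 2, frames=[3,4,1] (faults so far: 5)
  step 9: ref 1 -> HIT, frames=[3,4,1] (faults so far: 5)
  step 10: ref 1 -> HIT, frames=[3,4,1] (faults so far: 5)
  LRU total faults: 5
--- Optimal ---
  step 0: ref 4 -> FAULT, frames=[4,-,-] (faults so far: 1)
  step 1: ref 4 -> HIT, frames=[4,-,-] (faults so far: 1)
  step 2: ref 2 -> FAULT, frames=[4,2,-] (faults so far: 2)
  step 3: ref 1 -> FAULT, frames=[4,2,1] (faults so far: 3)
  step 4: ref 1 -> HIT, frames=[4,2,1] (faults so far: 3)
  step 5: ref 1 -> HIT, frames=[4,2,1] (faults so far: 3)
  step 6: ref 3 -> FAULT, evict 2, frames=[4,3,1] (faults so far: 4)
  step 7: ref 3 -> HIT, frames=[4,3,1] (faults so far: 4)
  step 8: ref 4 -> HIT, frames=[4,3,1] (faults so far: 4)
  step 9: ref 1 -> HIT, frames=[4,3,1] (faults so far: 4)
  step 10: ref 1 -> HIT, frames=[4,3,1] (faults so far: 4)
  Optimal total faults: 4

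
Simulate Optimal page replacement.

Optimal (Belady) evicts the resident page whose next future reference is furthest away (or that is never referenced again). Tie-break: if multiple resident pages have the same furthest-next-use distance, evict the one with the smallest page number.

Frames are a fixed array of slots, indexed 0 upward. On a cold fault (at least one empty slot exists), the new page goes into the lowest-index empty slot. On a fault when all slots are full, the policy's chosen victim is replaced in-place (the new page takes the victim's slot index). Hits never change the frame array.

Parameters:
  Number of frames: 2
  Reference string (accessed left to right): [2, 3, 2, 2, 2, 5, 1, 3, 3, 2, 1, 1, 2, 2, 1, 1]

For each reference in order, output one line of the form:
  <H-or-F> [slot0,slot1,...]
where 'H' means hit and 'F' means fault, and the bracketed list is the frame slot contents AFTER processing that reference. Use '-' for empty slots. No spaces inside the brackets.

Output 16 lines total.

F [2,-]
F [2,3]
H [2,3]
H [2,3]
H [2,3]
F [5,3]
F [1,3]
H [1,3]
H [1,3]
F [1,2]
H [1,2]
H [1,2]
H [1,2]
H [1,2]
H [1,2]
H [1,2]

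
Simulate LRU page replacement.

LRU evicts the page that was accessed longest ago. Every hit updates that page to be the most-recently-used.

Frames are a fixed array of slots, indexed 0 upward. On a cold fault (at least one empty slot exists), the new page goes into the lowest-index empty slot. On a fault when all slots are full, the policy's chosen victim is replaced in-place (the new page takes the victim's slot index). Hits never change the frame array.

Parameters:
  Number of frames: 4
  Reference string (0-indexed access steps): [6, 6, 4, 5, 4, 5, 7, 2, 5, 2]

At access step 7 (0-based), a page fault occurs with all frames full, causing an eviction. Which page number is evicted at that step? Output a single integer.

Step 0: ref 6 -> FAULT, frames=[6,-,-,-]
Step 1: ref 6 -> HIT, frames=[6,-,-,-]
Step 2: ref 4 -> FAULT, frames=[6,4,-,-]
Step 3: ref 5 -> FAULT, frames=[6,4,5,-]
Step 4: ref 4 -> HIT, frames=[6,4,5,-]
Step 5: ref 5 -> HIT, frames=[6,4,5,-]
Step 6: ref 7 -> FAULT, frames=[6,4,5,7]
Step 7: ref 2 -> FAULT, evict 6, frames=[2,4,5,7]
At step 7: evicted page 6

Answer: 6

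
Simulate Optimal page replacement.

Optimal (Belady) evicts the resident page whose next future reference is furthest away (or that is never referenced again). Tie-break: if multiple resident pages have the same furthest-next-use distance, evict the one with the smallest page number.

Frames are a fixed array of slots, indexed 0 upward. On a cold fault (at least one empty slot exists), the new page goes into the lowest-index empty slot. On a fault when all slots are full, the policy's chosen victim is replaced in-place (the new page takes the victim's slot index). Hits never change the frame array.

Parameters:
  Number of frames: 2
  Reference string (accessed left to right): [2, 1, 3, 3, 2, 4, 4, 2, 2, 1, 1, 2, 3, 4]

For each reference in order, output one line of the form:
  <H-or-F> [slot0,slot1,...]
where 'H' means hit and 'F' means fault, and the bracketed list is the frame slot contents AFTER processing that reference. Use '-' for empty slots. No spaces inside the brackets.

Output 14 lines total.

F [2,-]
F [2,1]
F [2,3]
H [2,3]
H [2,3]
F [2,4]
H [2,4]
H [2,4]
H [2,4]
F [2,1]
H [2,1]
H [2,1]
F [2,3]
F [4,3]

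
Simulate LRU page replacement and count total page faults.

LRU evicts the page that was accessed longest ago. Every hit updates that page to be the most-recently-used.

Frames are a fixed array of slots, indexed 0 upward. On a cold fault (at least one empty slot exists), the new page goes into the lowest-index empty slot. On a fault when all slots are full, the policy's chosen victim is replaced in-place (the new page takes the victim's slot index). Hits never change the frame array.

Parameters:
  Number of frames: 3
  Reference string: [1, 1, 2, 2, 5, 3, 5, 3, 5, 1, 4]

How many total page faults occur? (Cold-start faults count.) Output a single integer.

Answer: 6

Derivation:
Step 0: ref 1 → FAULT, frames=[1,-,-]
Step 1: ref 1 → HIT, frames=[1,-,-]
Step 2: ref 2 → FAULT, frames=[1,2,-]
Step 3: ref 2 → HIT, frames=[1,2,-]
Step 4: ref 5 → FAULT, frames=[1,2,5]
Step 5: ref 3 → FAULT (evict 1), frames=[3,2,5]
Step 6: ref 5 → HIT, frames=[3,2,5]
Step 7: ref 3 → HIT, frames=[3,2,5]
Step 8: ref 5 → HIT, frames=[3,2,5]
Step 9: ref 1 → FAULT (evict 2), frames=[3,1,5]
Step 10: ref 4 → FAULT (evict 3), frames=[4,1,5]
Total faults: 6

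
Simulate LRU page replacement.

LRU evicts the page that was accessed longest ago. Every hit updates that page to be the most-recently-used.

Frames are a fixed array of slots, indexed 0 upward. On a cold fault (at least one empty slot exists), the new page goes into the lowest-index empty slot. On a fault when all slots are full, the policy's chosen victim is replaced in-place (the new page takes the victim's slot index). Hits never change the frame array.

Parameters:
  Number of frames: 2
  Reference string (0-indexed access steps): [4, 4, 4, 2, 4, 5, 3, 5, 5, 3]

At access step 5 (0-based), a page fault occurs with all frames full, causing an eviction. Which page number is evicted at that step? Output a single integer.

Answer: 2

Derivation:
Step 0: ref 4 -> FAULT, frames=[4,-]
Step 1: ref 4 -> HIT, frames=[4,-]
Step 2: ref 4 -> HIT, frames=[4,-]
Step 3: ref 2 -> FAULT, frames=[4,2]
Step 4: ref 4 -> HIT, frames=[4,2]
Step 5: ref 5 -> FAULT, evict 2, frames=[4,5]
At step 5: evicted page 2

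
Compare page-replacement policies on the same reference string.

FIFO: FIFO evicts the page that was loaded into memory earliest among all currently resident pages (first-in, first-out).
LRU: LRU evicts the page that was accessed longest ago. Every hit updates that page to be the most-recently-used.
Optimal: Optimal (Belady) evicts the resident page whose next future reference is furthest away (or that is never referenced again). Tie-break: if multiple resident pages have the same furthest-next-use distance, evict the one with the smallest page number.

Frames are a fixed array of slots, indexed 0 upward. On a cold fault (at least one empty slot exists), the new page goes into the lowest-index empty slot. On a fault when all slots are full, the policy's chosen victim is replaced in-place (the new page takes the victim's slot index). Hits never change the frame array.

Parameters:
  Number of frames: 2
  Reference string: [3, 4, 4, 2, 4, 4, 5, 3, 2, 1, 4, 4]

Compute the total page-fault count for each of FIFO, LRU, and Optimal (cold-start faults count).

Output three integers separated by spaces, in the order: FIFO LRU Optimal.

Answer: 8 8 7

Derivation:
--- FIFO ---
  step 0: ref 3 -> FAULT, frames=[3,-] (faults so far: 1)
  step 1: ref 4 -> FAULT, frames=[3,4] (faults so far: 2)
  step 2: ref 4 -> HIT, frames=[3,4] (faults so far: 2)
  step 3: ref 2 -> FAULT, evict 3, frames=[2,4] (faults so far: 3)
  step 4: ref 4 -> HIT, frames=[2,4] (faults so far: 3)
  step 5: ref 4 -> HIT, frames=[2,4] (faults so far: 3)
  step 6: ref 5 -> FAULT, evict 4, frames=[2,5] (faults so far: 4)
  step 7: ref 3 -> FAULT, evict 2, frames=[3,5] (faults so far: 5)
  step 8: ref 2 -> FAULT, evict 5, frames=[3,2] (faults so far: 6)
  step 9: ref 1 -> FAULT, evict 3, frames=[1,2] (faults so far: 7)
  step 10: ref 4 -> FAULT, evict 2, frames=[1,4] (faults so far: 8)
  step 11: ref 4 -> HIT, frames=[1,4] (faults so far: 8)
  FIFO total faults: 8
--- LRU ---
  step 0: ref 3 -> FAULT, frames=[3,-] (faults so far: 1)
  step 1: ref 4 -> FAULT, frames=[3,4] (faults so far: 2)
  step 2: ref 4 -> HIT, frames=[3,4] (faults so far: 2)
  step 3: ref 2 -> FAULT, evict 3, frames=[2,4] (faults so far: 3)
  step 4: ref 4 -> HIT, frames=[2,4] (faults so far: 3)
  step 5: ref 4 -> HIT, frames=[2,4] (faults so far: 3)
  step 6: ref 5 -> FAULT, evict 2, frames=[5,4] (faults so far: 4)
  step 7: ref 3 -> FAULT, evict 4, frames=[5,3] (faults so far: 5)
  step 8: ref 2 -> FAULT, evict 5, frames=[2,3] (faults so far: 6)
  step 9: ref 1 -> FAULT, evict 3, frames=[2,1] (faults so far: 7)
  step 10: ref 4 -> FAULT, evict 2, frames=[4,1] (faults so far: 8)
  step 11: ref 4 -> HIT, frames=[4,1] (faults so far: 8)
  LRU total faults: 8
--- Optimal ---
  step 0: ref 3 -> FAULT, frames=[3,-] (faults so far: 1)
  step 1: ref 4 -> FAULT, frames=[3,4] (faults so far: 2)
  step 2: ref 4 -> HIT, frames=[3,4] (faults so far: 2)
  step 3: ref 2 -> FAULT, evict 3, frames=[2,4] (faults so far: 3)
  step 4: ref 4 -> HIT, frames=[2,4] (faults so far: 3)
  step 5: ref 4 -> HIT, frames=[2,4] (faults so far: 3)
  step 6: ref 5 -> FAULT, evict 4, frames=[2,5] (faults so far: 4)
  step 7: ref 3 -> FAULT, evict 5, frames=[2,3] (faults so far: 5)
  step 8: ref 2 -> HIT, frames=[2,3] (faults so far: 5)
  step 9: ref 1 -> FAULT, evict 2, frames=[1,3] (faults so far: 6)
  step 10: ref 4 -> FAULT, evict 1, frames=[4,3] (faults so far: 7)
  step 11: ref 4 -> HIT, frames=[4,3] (faults so far: 7)
  Optimal total faults: 7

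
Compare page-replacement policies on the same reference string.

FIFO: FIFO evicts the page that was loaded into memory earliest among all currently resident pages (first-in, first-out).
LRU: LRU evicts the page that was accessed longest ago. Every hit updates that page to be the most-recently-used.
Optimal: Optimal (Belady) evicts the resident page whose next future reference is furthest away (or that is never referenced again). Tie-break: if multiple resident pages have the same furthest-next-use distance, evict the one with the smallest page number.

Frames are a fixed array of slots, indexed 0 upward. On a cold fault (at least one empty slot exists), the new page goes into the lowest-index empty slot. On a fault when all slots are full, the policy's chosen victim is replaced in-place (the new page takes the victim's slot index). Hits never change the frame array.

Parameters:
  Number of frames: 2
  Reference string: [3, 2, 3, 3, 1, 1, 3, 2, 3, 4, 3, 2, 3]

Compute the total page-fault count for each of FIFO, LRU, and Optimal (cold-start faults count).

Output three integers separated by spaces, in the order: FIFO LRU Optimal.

--- FIFO ---
  step 0: ref 3 -> FAULT, frames=[3,-] (faults so far: 1)
  step 1: ref 2 -> FAULT, frames=[3,2] (faults so far: 2)
  step 2: ref 3 -> HIT, frames=[3,2] (faults so far: 2)
  step 3: ref 3 -> HIT, frames=[3,2] (faults so far: 2)
  step 4: ref 1 -> FAULT, evict 3, frames=[1,2] (faults so far: 3)
  step 5: ref 1 -> HIT, frames=[1,2] (faults so far: 3)
  step 6: ref 3 -> FAULT, evict 2, frames=[1,3] (faults so far: 4)
  step 7: ref 2 -> FAULT, evict 1, frames=[2,3] (faults so far: 5)
  step 8: ref 3 -> HIT, frames=[2,3] (faults so far: 5)
  step 9: ref 4 -> FAULT, evict 3, frames=[2,4] (faults so far: 6)
  step 10: ref 3 -> FAULT, evict 2, frames=[3,4] (faults so far: 7)
  step 11: ref 2 -> FAULT, evict 4, frames=[3,2] (faults so far: 8)
  step 12: ref 3 -> HIT, frames=[3,2] (faults so far: 8)
  FIFO total faults: 8
--- LRU ---
  step 0: ref 3 -> FAULT, frames=[3,-] (faults so far: 1)
  step 1: ref 2 -> FAULT, frames=[3,2] (faults so far: 2)
  step 2: ref 3 -> HIT, frames=[3,2] (faults so far: 2)
  step 3: ref 3 -> HIT, frames=[3,2] (faults so far: 2)
  step 4: ref 1 -> FAULT, evict 2, frames=[3,1] (faults so far: 3)
  step 5: ref 1 -> HIT, frames=[3,1] (faults so far: 3)
  step 6: ref 3 -> HIT, frames=[3,1] (faults so far: 3)
  step 7: ref 2 -> FAULT, evict 1, frames=[3,2] (faults so far: 4)
  step 8: ref 3 -> HIT, frames=[3,2] (faults so far: 4)
  step 9: ref 4 -> FAULT, evict 2, frames=[3,4] (faults so far: 5)
  step 10: ref 3 -> HIT, frames=[3,4] (faults so far: 5)
  step 11: ref 2 -> FAULT, evict 4, frames=[3,2] (faults so far: 6)
  step 12: ref 3 -> HIT, frames=[3,2] (faults so far: 6)
  LRU total faults: 6
--- Optimal ---
  step 0: ref 3 -> FAULT, frames=[3,-] (faults so far: 1)
  step 1: ref 2 -> FAULT, frames=[3,2] (faults so far: 2)
  step 2: ref 3 -> HIT, frames=[3,2] (faults so far: 2)
  step 3: ref 3 -> HIT, frames=[3,2] (faults so far: 2)
  step 4: ref 1 -> FAULT, evict 2, frames=[3,1] (faults so far: 3)
  step 5: ref 1 -> HIT, frames=[3,1] (faults so far: 3)
  step 6: ref 3 -> HIT, frames=[3,1] (faults so far: 3)
  step 7: ref 2 -> FAULT, evict 1, frames=[3,2] (faults so far: 4)
  step 8: ref 3 -> HIT, frames=[3,2] (faults so far: 4)
  step 9: ref 4 -> FAULT, evict 2, frames=[3,4] (faults so far: 5)
  step 10: ref 3 -> HIT, frames=[3,4] (faults so far: 5)
  step 11: ref 2 -> FAULT, evict 4, frames=[3,2] (faults so far: 6)
  step 12: ref 3 -> HIT, frames=[3,2] (faults so far: 6)
  Optimal total faults: 6

Answer: 8 6 6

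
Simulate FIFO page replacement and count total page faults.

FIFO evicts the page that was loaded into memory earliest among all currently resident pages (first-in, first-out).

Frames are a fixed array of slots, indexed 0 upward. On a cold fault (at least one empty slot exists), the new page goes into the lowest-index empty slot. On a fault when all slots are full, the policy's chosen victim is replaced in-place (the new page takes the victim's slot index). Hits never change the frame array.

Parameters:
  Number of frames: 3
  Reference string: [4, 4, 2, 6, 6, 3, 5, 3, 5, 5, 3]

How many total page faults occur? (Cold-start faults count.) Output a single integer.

Step 0: ref 4 → FAULT, frames=[4,-,-]
Step 1: ref 4 → HIT, frames=[4,-,-]
Step 2: ref 2 → FAULT, frames=[4,2,-]
Step 3: ref 6 → FAULT, frames=[4,2,6]
Step 4: ref 6 → HIT, frames=[4,2,6]
Step 5: ref 3 → FAULT (evict 4), frames=[3,2,6]
Step 6: ref 5 → FAULT (evict 2), frames=[3,5,6]
Step 7: ref 3 → HIT, frames=[3,5,6]
Step 8: ref 5 → HIT, frames=[3,5,6]
Step 9: ref 5 → HIT, frames=[3,5,6]
Step 10: ref 3 → HIT, frames=[3,5,6]
Total faults: 5

Answer: 5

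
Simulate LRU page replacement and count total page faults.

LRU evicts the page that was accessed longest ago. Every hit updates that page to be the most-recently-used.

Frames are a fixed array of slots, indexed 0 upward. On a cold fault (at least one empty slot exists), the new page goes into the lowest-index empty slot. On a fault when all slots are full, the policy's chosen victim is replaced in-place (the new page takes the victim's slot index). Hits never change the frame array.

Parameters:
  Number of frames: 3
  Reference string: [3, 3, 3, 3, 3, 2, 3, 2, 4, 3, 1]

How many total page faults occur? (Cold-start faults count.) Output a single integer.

Answer: 4

Derivation:
Step 0: ref 3 → FAULT, frames=[3,-,-]
Step 1: ref 3 → HIT, frames=[3,-,-]
Step 2: ref 3 → HIT, frames=[3,-,-]
Step 3: ref 3 → HIT, frames=[3,-,-]
Step 4: ref 3 → HIT, frames=[3,-,-]
Step 5: ref 2 → FAULT, frames=[3,2,-]
Step 6: ref 3 → HIT, frames=[3,2,-]
Step 7: ref 2 → HIT, frames=[3,2,-]
Step 8: ref 4 → FAULT, frames=[3,2,4]
Step 9: ref 3 → HIT, frames=[3,2,4]
Step 10: ref 1 → FAULT (evict 2), frames=[3,1,4]
Total faults: 4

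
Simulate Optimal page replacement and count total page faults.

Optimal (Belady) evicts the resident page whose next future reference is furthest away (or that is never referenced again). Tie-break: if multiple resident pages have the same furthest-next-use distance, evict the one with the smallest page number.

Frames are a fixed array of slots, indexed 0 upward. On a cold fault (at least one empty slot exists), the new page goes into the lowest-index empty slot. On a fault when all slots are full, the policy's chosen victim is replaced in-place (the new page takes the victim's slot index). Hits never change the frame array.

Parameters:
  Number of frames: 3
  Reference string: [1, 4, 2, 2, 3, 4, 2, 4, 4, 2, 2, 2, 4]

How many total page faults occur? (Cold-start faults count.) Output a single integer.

Step 0: ref 1 → FAULT, frames=[1,-,-]
Step 1: ref 4 → FAULT, frames=[1,4,-]
Step 2: ref 2 → FAULT, frames=[1,4,2]
Step 3: ref 2 → HIT, frames=[1,4,2]
Step 4: ref 3 → FAULT (evict 1), frames=[3,4,2]
Step 5: ref 4 → HIT, frames=[3,4,2]
Step 6: ref 2 → HIT, frames=[3,4,2]
Step 7: ref 4 → HIT, frames=[3,4,2]
Step 8: ref 4 → HIT, frames=[3,4,2]
Step 9: ref 2 → HIT, frames=[3,4,2]
Step 10: ref 2 → HIT, frames=[3,4,2]
Step 11: ref 2 → HIT, frames=[3,4,2]
Step 12: ref 4 → HIT, frames=[3,4,2]
Total faults: 4

Answer: 4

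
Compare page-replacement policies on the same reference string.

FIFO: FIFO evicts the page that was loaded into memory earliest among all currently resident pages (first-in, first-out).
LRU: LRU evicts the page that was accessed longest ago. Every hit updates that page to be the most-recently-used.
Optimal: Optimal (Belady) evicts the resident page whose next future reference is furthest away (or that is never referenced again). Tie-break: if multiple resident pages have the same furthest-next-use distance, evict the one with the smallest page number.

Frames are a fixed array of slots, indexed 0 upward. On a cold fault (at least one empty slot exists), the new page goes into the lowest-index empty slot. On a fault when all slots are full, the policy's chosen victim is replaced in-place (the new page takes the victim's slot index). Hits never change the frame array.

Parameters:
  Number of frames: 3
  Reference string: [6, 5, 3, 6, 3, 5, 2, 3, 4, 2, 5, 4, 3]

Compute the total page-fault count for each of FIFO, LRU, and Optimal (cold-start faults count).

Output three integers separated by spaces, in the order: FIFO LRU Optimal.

Answer: 7 7 6

Derivation:
--- FIFO ---
  step 0: ref 6 -> FAULT, frames=[6,-,-] (faults so far: 1)
  step 1: ref 5 -> FAULT, frames=[6,5,-] (faults so far: 2)
  step 2: ref 3 -> FAULT, frames=[6,5,3] (faults so far: 3)
  step 3: ref 6 -> HIT, frames=[6,5,3] (faults so far: 3)
  step 4: ref 3 -> HIT, frames=[6,5,3] (faults so far: 3)
  step 5: ref 5 -> HIT, frames=[6,5,3] (faults so far: 3)
  step 6: ref 2 -> FAULT, evict 6, frames=[2,5,3] (faults so far: 4)
  step 7: ref 3 -> HIT, frames=[2,5,3] (faults so far: 4)
  step 8: ref 4 -> FAULT, evict 5, frames=[2,4,3] (faults so far: 5)
  step 9: ref 2 -> HIT, frames=[2,4,3] (faults so far: 5)
  step 10: ref 5 -> FAULT, evict 3, frames=[2,4,5] (faults so far: 6)
  step 11: ref 4 -> HIT, frames=[2,4,5] (faults so far: 6)
  step 12: ref 3 -> FAULT, evict 2, frames=[3,4,5] (faults so far: 7)
  FIFO total faults: 7
--- LRU ---
  step 0: ref 6 -> FAULT, frames=[6,-,-] (faults so far: 1)
  step 1: ref 5 -> FAULT, frames=[6,5,-] (faults so far: 2)
  step 2: ref 3 -> FAULT, frames=[6,5,3] (faults so far: 3)
  step 3: ref 6 -> HIT, frames=[6,5,3] (faults so far: 3)
  step 4: ref 3 -> HIT, frames=[6,5,3] (faults so far: 3)
  step 5: ref 5 -> HIT, frames=[6,5,3] (faults so far: 3)
  step 6: ref 2 -> FAULT, evict 6, frames=[2,5,3] (faults so far: 4)
  step 7: ref 3 -> HIT, frames=[2,5,3] (faults so far: 4)
  step 8: ref 4 -> FAULT, evict 5, frames=[2,4,3] (faults so far: 5)
  step 9: ref 2 -> HIT, frames=[2,4,3] (faults so far: 5)
  step 10: ref 5 -> FAULT, evict 3, frames=[2,4,5] (faults so far: 6)
  step 11: ref 4 -> HIT, frames=[2,4,5] (faults so far: 6)
  step 12: ref 3 -> FAULT, evict 2, frames=[3,4,5] (faults so far: 7)
  LRU total faults: 7
--- Optimal ---
  step 0: ref 6 -> FAULT, frames=[6,-,-] (faults so far: 1)
  step 1: ref 5 -> FAULT, frames=[6,5,-] (faults so far: 2)
  step 2: ref 3 -> FAULT, frames=[6,5,3] (faults so far: 3)
  step 3: ref 6 -> HIT, frames=[6,5,3] (faults so far: 3)
  step 4: ref 3 -> HIT, frames=[6,5,3] (faults so far: 3)
  step 5: ref 5 -> HIT, frames=[6,5,3] (faults so far: 3)
  step 6: ref 2 -> FAULT, evict 6, frames=[2,5,3] (faults so far: 4)
  step 7: ref 3 -> HIT, frames=[2,5,3] (faults so far: 4)
  step 8: ref 4 -> FAULT, evict 3, frames=[2,5,4] (faults so far: 5)
  step 9: ref 2 -> HIT, frames=[2,5,4] (faults so far: 5)
  step 10: ref 5 -> HIT, frames=[2,5,4] (faults so far: 5)
  step 11: ref 4 -> HIT, frames=[2,5,4] (faults so far: 5)
  step 12: ref 3 -> FAULT, evict 2, frames=[3,5,4] (faults so far: 6)
  Optimal total faults: 6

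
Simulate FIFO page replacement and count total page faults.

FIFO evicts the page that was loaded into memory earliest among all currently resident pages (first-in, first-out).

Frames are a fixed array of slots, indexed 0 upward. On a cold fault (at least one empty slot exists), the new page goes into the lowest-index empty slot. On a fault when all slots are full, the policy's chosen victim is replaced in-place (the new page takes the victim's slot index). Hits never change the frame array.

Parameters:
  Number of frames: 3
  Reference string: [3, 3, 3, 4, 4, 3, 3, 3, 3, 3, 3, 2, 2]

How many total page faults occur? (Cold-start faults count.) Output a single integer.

Step 0: ref 3 → FAULT, frames=[3,-,-]
Step 1: ref 3 → HIT, frames=[3,-,-]
Step 2: ref 3 → HIT, frames=[3,-,-]
Step 3: ref 4 → FAULT, frames=[3,4,-]
Step 4: ref 4 → HIT, frames=[3,4,-]
Step 5: ref 3 → HIT, frames=[3,4,-]
Step 6: ref 3 → HIT, frames=[3,4,-]
Step 7: ref 3 → HIT, frames=[3,4,-]
Step 8: ref 3 → HIT, frames=[3,4,-]
Step 9: ref 3 → HIT, frames=[3,4,-]
Step 10: ref 3 → HIT, frames=[3,4,-]
Step 11: ref 2 → FAULT, frames=[3,4,2]
Step 12: ref 2 → HIT, frames=[3,4,2]
Total faults: 3

Answer: 3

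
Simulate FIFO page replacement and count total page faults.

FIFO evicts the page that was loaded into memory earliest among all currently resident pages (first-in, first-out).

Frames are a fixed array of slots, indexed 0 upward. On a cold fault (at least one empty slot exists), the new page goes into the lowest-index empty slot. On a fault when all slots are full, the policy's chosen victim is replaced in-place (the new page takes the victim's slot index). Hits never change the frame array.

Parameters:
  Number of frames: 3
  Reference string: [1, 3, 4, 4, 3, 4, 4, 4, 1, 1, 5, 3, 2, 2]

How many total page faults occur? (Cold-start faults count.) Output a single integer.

Step 0: ref 1 → FAULT, frames=[1,-,-]
Step 1: ref 3 → FAULT, frames=[1,3,-]
Step 2: ref 4 → FAULT, frames=[1,3,4]
Step 3: ref 4 → HIT, frames=[1,3,4]
Step 4: ref 3 → HIT, frames=[1,3,4]
Step 5: ref 4 → HIT, frames=[1,3,4]
Step 6: ref 4 → HIT, frames=[1,3,4]
Step 7: ref 4 → HIT, frames=[1,3,4]
Step 8: ref 1 → HIT, frames=[1,3,4]
Step 9: ref 1 → HIT, frames=[1,3,4]
Step 10: ref 5 → FAULT (evict 1), frames=[5,3,4]
Step 11: ref 3 → HIT, frames=[5,3,4]
Step 12: ref 2 → FAULT (evict 3), frames=[5,2,4]
Step 13: ref 2 → HIT, frames=[5,2,4]
Total faults: 5

Answer: 5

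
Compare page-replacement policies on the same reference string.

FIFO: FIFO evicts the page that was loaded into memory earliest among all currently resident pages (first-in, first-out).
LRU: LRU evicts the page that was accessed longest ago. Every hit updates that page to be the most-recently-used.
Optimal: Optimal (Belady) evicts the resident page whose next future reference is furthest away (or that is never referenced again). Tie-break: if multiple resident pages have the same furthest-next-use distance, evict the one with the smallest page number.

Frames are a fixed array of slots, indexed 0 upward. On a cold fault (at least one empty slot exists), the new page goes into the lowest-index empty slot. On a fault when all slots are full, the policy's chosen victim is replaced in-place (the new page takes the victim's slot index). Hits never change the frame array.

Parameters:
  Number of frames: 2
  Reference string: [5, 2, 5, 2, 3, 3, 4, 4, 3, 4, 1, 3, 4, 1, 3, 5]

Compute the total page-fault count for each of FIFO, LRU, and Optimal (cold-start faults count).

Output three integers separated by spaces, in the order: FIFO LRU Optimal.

Answer: 10 10 8

Derivation:
--- FIFO ---
  step 0: ref 5 -> FAULT, frames=[5,-] (faults so far: 1)
  step 1: ref 2 -> FAULT, frames=[5,2] (faults so far: 2)
  step 2: ref 5 -> HIT, frames=[5,2] (faults so far: 2)
  step 3: ref 2 -> HIT, frames=[5,2] (faults so far: 2)
  step 4: ref 3 -> FAULT, evict 5, frames=[3,2] (faults so far: 3)
  step 5: ref 3 -> HIT, frames=[3,2] (faults so far: 3)
  step 6: ref 4 -> FAULT, evict 2, frames=[3,4] (faults so far: 4)
  step 7: ref 4 -> HIT, frames=[3,4] (faults so far: 4)
  step 8: ref 3 -> HIT, frames=[3,4] (faults so far: 4)
  step 9: ref 4 -> HIT, frames=[3,4] (faults so far: 4)
  step 10: ref 1 -> FAULT, evict 3, frames=[1,4] (faults so far: 5)
  step 11: ref 3 -> FAULT, evict 4, frames=[1,3] (faults so far: 6)
  step 12: ref 4 -> FAULT, evict 1, frames=[4,3] (faults so far: 7)
  step 13: ref 1 -> FAULT, evict 3, frames=[4,1] (faults so far: 8)
  step 14: ref 3 -> FAULT, evict 4, frames=[3,1] (faults so far: 9)
  step 15: ref 5 -> FAULT, evict 1, frames=[3,5] (faults so far: 10)
  FIFO total faults: 10
--- LRU ---
  step 0: ref 5 -> FAULT, frames=[5,-] (faults so far: 1)
  step 1: ref 2 -> FAULT, frames=[5,2] (faults so far: 2)
  step 2: ref 5 -> HIT, frames=[5,2] (faults so far: 2)
  step 3: ref 2 -> HIT, frames=[5,2] (faults so far: 2)
  step 4: ref 3 -> FAULT, evict 5, frames=[3,2] (faults so far: 3)
  step 5: ref 3 -> HIT, frames=[3,2] (faults so far: 3)
  step 6: ref 4 -> FAULT, evict 2, frames=[3,4] (faults so far: 4)
  step 7: ref 4 -> HIT, frames=[3,4] (faults so far: 4)
  step 8: ref 3 -> HIT, frames=[3,4] (faults so far: 4)
  step 9: ref 4 -> HIT, frames=[3,4] (faults so far: 4)
  step 10: ref 1 -> FAULT, evict 3, frames=[1,4] (faults so far: 5)
  step 11: ref 3 -> FAULT, evict 4, frames=[1,3] (faults so far: 6)
  step 12: ref 4 -> FAULT, evict 1, frames=[4,3] (faults so far: 7)
  step 13: ref 1 -> FAULT, evict 3, frames=[4,1] (faults so far: 8)
  step 14: ref 3 -> FAULT, evict 4, frames=[3,1] (faults so far: 9)
  step 15: ref 5 -> FAULT, evict 1, frames=[3,5] (faults so far: 10)
  LRU total faults: 10
--- Optimal ---
  step 0: ref 5 -> FAULT, frames=[5,-] (faults so far: 1)
  step 1: ref 2 -> FAULT, frames=[5,2] (faults so far: 2)
  step 2: ref 5 -> HIT, frames=[5,2] (faults so far: 2)
  step 3: ref 2 -> HIT, frames=[5,2] (faults so far: 2)
  step 4: ref 3 -> FAULT, evict 2, frames=[5,3] (faults so far: 3)
  step 5: ref 3 -> HIT, frames=[5,3] (faults so far: 3)
  step 6: ref 4 -> FAULT, evict 5, frames=[4,3] (faults so far: 4)
  step 7: ref 4 -> HIT, frames=[4,3] (faults so far: 4)
  step 8: ref 3 -> HIT, frames=[4,3] (faults so far: 4)
  step 9: ref 4 -> HIT, frames=[4,3] (faults so far: 4)
  step 10: ref 1 -> FAULT, evict 4, frames=[1,3] (faults so far: 5)
  step 11: ref 3 -> HIT, frames=[1,3] (faults so far: 5)
  step 12: ref 4 -> FAULT, evict 3, frames=[1,4] (faults so far: 6)
  step 13: ref 1 -> HIT, frames=[1,4] (faults so far: 6)
  step 14: ref 3 -> FAULT, evict 1, frames=[3,4] (faults so far: 7)
  step 15: ref 5 -> FAULT, evict 3, frames=[5,4] (faults so far: 8)
  Optimal total faults: 8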